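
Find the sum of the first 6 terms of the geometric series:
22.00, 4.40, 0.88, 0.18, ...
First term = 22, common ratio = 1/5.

Sₙ = a(1 - rⁿ) / (1 - r)
S_6 = 22(1 - (1/5)^6) / (1 - (1/5))
S_6 = 22(1 - (1/15625)) / (4/5)
S_6 = 85932/3125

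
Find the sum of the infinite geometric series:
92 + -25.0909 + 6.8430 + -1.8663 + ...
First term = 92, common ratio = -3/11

For |r| < 1, S = a / (1 - r)
S = 92 / (1 - (-3/11))
S = 92 / (14/11)
S = 506/7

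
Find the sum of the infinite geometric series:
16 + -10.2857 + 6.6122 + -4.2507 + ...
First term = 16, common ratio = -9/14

For |r| < 1, S = a / (1 - r)
S = 16 / (1 - (-9/14))
S = 16 / (23/14)
S = 224/23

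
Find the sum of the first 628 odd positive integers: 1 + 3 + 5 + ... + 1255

Sum of first n odd numbers = n²
= 628²
= 394384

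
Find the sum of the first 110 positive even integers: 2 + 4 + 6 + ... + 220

Sum of first n even numbers = n(n+1)
= 110×111
= 12210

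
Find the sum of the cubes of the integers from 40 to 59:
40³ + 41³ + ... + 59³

Use ∑_{k=1}^{n} k³ = [n(n+1)/2]², then subtract the first 39 terms.
∑_{k=1}^{59} k³ = [59×60/2]² = 1770² = 3132900
∑_{k=1}^{39} k³ = [39×40/2]² = 780² = 608400
∑_{k=40}^{59} k³ = 3132900 - 608400 = 2524500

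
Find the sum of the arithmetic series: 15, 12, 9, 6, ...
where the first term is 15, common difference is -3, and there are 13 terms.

Sₙ = n/2 × (first + last)
Last term = a + (n-1)d = 15 + (13-1)×(-3) = -21
S_13 = 13/2 × (15 + (-21))
S_13 = 13/2 × (-6) = -39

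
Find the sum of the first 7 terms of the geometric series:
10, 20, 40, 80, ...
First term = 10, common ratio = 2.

Sₙ = a(1 - rⁿ) / (1 - r)
S_7 = 10(1 - 2^7) / (1 - 2)
S_7 = 10(1 - 128) / (-1)
S_7 = 1270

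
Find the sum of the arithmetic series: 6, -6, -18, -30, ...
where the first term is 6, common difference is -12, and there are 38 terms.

Sₙ = n/2 × (first + last)
Last term = a + (n-1)d = 6 + (38-1)×(-12) = -438
S_38 = 38/2 × (6 + (-438))
S_38 = 38/2 × (-432) = -8208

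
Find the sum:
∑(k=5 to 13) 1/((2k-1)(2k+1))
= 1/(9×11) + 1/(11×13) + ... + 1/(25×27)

Partial fractions: 1/((2k-1)(2k+1)) = (1/2)[1/(2k-1) - 1/(2k+1)]
The series telescopes:
= (1/2)[1/9 - 1/27]
= 1/27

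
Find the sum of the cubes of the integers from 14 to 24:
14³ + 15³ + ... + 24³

Use ∑_{k=1}^{n} k³ = [n(n+1)/2]², then subtract the first 13 terms.
∑_{k=1}^{24} k³ = [24×25/2]² = 300² = 90000
∑_{k=1}^{13} k³ = [13×14/2]² = 91² = 8281
∑_{k=14}^{24} k³ = 90000 - 8281 = 81719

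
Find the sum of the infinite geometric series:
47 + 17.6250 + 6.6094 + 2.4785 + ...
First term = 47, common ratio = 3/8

For |r| < 1, S = a / (1 - r)
S = 47 / (1 - (3/8))
S = 47 / (5/8)
S = 376/5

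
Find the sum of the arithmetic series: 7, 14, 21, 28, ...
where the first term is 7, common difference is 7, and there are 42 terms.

Sₙ = n/2 × (first + last)
Last term = a + (n-1)d = 7 + (42-1)×7 = 294
S_42 = 42/2 × (7 + 294)
S_42 = 42/2 × 301 = 6321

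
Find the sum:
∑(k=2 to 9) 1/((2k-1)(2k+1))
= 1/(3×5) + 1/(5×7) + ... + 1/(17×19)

Partial fractions: 1/((2k-1)(2k+1)) = (1/2)[1/(2k-1) - 1/(2k+1)]
The series telescopes:
= (1/2)[1/3 - 1/19]
= 8/57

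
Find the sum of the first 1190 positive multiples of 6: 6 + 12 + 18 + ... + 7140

Factor out 6: = 6(1 + 2 + ... + 1190) = 6 × n(n+1)/2
= 6 × 1190×1191/2
= 6 × 708645
= 4251870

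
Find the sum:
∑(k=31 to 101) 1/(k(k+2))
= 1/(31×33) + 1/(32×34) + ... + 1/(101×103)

Partial fractions: 1/(k(k+2)) = (1/2)[1/k - 1/(k+2)]
Telescoping leaves the first two and last two terms:
= (1/2)[1/31 + 1/32 - 1/102 - 1/103]
= 229259/10421952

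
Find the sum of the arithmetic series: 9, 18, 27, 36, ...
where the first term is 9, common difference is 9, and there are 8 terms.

Sₙ = n/2 × (first + last)
Last term = a + (n-1)d = 9 + (8-1)×9 = 72
S_8 = 8/2 × (9 + 72)
S_8 = 8/2 × 81 = 324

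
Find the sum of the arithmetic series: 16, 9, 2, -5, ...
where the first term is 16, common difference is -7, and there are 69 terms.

Sₙ = n/2 × (first + last)
Last term = a + (n-1)d = 16 + (69-1)×(-7) = -460
S_69 = 69/2 × (16 + (-460))
S_69 = 69/2 × (-444) = -15318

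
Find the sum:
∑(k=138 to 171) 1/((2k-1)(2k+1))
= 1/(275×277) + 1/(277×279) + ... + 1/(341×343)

Partial fractions: 1/((2k-1)(2k+1)) = (1/2)[1/(2k-1) - 1/(2k+1)]
The series telescopes:
= (1/2)[1/275 - 1/343]
= 34/94325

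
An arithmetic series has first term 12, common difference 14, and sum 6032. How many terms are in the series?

Using S = n/2 × [2a + (n-1)d]
6032 = n/2 × [2(12) + (n-1)(14)]
6032 = n/2 × [24 + 14n - 14]
12064 = n × [10 + 14n]
14n² + (10)n - 12064 = 0
Discriminant: Δ = (10)² - 4(14)(-12064) = 100 + 675584 = 675684
√Δ = 822
n = [-(10) + √Δ] / (2·14) = (-10 + 822) / 28 = 812 / 28 = 29
(The negative root is discarded since n must be a positive integer.)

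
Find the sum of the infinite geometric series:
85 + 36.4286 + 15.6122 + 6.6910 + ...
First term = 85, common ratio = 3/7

For |r| < 1, S = a / (1 - r)
S = 85 / (1 - (3/7))
S = 85 / (4/7)
S = 595/4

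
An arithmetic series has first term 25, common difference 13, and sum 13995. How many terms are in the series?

Using S = n/2 × [2a + (n-1)d]
13995 = n/2 × [2(25) + (n-1)(13)]
13995 = n/2 × [50 + 13n - 13]
27990 = n × [37 + 13n]
13n² + (37)n - 27990 = 0
Discriminant: Δ = (37)² - 4(13)(-27990) = 1369 + 1455480 = 1456849
√Δ = 1207
n = [-(37) + √Δ] / (2·13) = (-37 + 1207) / 26 = 1170 / 26 = 45
(The negative root is discarded since n must be a positive integer.)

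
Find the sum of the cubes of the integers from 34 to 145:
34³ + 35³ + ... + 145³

Use ∑_{k=1}^{n} k³ = [n(n+1)/2]², then subtract the first 33 terms.
∑_{k=1}^{145} k³ = [145×146/2]² = 10585² = 112042225
∑_{k=1}^{33} k³ = [33×34/2]² = 561² = 314721
∑_{k=34}^{145} k³ = 112042225 - 314721 = 111727504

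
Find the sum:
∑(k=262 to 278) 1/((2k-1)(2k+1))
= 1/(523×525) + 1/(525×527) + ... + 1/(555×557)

Partial fractions: 1/((2k-1)(2k+1)) = (1/2)[1/(2k-1) - 1/(2k+1)]
The series telescopes:
= (1/2)[1/523 - 1/557]
= 17/291311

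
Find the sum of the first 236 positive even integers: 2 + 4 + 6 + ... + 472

Sum of first n even numbers = n(n+1)
= 236×237
= 55932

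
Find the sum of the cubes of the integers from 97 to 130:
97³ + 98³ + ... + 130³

Use ∑_{k=1}^{n} k³ = [n(n+1)/2]², then subtract the first 96 terms.
∑_{k=1}^{130} k³ = [130×131/2]² = 8515² = 72505225
∑_{k=1}^{96} k³ = [96×97/2]² = 4656² = 21678336
∑_{k=97}^{130} k³ = 72505225 - 21678336 = 50826889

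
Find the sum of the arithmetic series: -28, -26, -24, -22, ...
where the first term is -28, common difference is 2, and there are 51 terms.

Sₙ = n/2 × (first + last)
Last term = a + (n-1)d = -28 + (51-1)×2 = 72
S_51 = 51/2 × (-28 + 72)
S_51 = 51/2 × 44 = 1122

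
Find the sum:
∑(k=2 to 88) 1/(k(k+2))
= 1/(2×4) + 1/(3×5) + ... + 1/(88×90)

Partial fractions: 1/(k(k+2)) = (1/2)[1/k - 1/(k+2)]
Telescoping leaves the first two and last two terms:
= (1/2)[1/2 + 1/3 - 1/89 - 1/90]
= 1624/4005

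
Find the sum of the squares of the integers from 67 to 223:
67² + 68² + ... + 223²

Use ∑_{k=1}^{n} k² = n(n+1)(2n+1)/6, then subtract the first 66 terms.
∑_{k=1}^{223} k² = 223×224×447/6 = 3721424
∑_{k=1}^{66} k² = 66×67×133/6 = 98021
∑_{k=67}^{223} k² = 3721424 - 98021 = 3623403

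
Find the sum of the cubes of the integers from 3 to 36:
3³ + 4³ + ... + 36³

Use ∑_{k=1}^{n} k³ = [n(n+1)/2]², then subtract the first 2 terms.
∑_{k=1}^{36} k³ = [36×37/2]² = 666² = 443556
∑_{k=1}^{2} k³ = [2×3/2]² = 3² = 9
∑_{k=3}^{36} k³ = 443556 - 9 = 443547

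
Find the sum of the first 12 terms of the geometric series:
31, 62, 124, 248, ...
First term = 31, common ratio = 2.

Sₙ = a(1 - rⁿ) / (1 - r)
S_12 = 31(1 - 2^12) / (1 - 2)
S_12 = 31(1 - 4096) / (-1)
S_12 = 126945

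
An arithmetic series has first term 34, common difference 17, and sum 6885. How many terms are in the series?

Using S = n/2 × [2a + (n-1)d]
6885 = n/2 × [2(34) + (n-1)(17)]
6885 = n/2 × [68 + 17n - 17]
13770 = n × [51 + 17n]
17n² + (51)n - 13770 = 0
Discriminant: Δ = (51)² - 4(17)(-13770) = 2601 + 936360 = 938961
√Δ = 969
n = [-(51) + √Δ] / (2·17) = (-51 + 969) / 34 = 918 / 34 = 27
(The negative root is discarded since n must be a positive integer.)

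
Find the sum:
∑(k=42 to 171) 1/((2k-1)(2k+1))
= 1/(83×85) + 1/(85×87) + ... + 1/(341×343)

Partial fractions: 1/((2k-1)(2k+1)) = (1/2)[1/(2k-1) - 1/(2k+1)]
The series telescopes:
= (1/2)[1/83 - 1/343]
= 130/28469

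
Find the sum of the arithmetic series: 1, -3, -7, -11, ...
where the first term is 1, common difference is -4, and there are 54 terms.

Sₙ = n/2 × (first + last)
Last term = a + (n-1)d = 1 + (54-1)×(-4) = -211
S_54 = 54/2 × (1 + (-211))
S_54 = 54/2 × (-210) = -5670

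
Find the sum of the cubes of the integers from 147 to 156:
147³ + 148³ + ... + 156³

Use ∑_{k=1}^{n} k³ = [n(n+1)/2]², then subtract the first 146 terms.
∑_{k=1}^{156} k³ = [156×157/2]² = 12246² = 149964516
∑_{k=1}^{146} k³ = [146×147/2]² = 10731² = 115154361
∑_{k=147}^{156} k³ = 149964516 - 115154361 = 34810155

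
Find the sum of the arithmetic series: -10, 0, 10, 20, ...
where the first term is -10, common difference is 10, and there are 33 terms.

Sₙ = n/2 × (first + last)
Last term = a + (n-1)d = -10 + (33-1)×10 = 310
S_33 = 33/2 × (-10 + 310)
S_33 = 33/2 × 300 = 4950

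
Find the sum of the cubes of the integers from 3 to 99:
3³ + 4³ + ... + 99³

Use ∑_{k=1}^{n} k³ = [n(n+1)/2]², then subtract the first 2 terms.
∑_{k=1}^{99} k³ = [99×100/2]² = 4950² = 24502500
∑_{k=1}^{2} k³ = [2×3/2]² = 3² = 9
∑_{k=3}^{99} k³ = 24502500 - 9 = 24502491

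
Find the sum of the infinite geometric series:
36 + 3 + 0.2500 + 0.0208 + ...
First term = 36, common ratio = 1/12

For |r| < 1, S = a / (1 - r)
S = 36 / (1 - (1/12))
S = 36 / (11/12)
S = 432/11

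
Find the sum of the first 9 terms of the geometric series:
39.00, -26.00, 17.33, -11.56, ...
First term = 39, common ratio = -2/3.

Sₙ = a(1 - rⁿ) / (1 - r)
S_9 = 39(1 - (-2/3)^9) / (1 - (-2/3))
S_9 = 39(1 - (-512/19683)) / (5/3)
S_9 = 52507/2187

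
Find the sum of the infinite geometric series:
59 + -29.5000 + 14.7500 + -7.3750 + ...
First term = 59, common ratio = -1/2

For |r| < 1, S = a / (1 - r)
S = 59 / (1 - (-1/2))
S = 59 / (3/2)
S = 118/3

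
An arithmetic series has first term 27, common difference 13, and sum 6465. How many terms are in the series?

Using S = n/2 × [2a + (n-1)d]
6465 = n/2 × [2(27) + (n-1)(13)]
6465 = n/2 × [54 + 13n - 13]
12930 = n × [41 + 13n]
13n² + (41)n - 12930 = 0
Discriminant: Δ = (41)² - 4(13)(-12930) = 1681 + 672360 = 674041
√Δ = 821
n = [-(41) + √Δ] / (2·13) = (-41 + 821) / 26 = 780 / 26 = 30
(The negative root is discarded since n must be a positive integer.)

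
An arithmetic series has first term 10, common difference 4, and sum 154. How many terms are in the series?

Using S = n/2 × [2a + (n-1)d]
154 = n/2 × [2(10) + (n-1)(4)]
154 = n/2 × [20 + 4n - 4]
308 = n × [16 + 4n]
4n² + (16)n - 308 = 0
Discriminant: Δ = (16)² - 4(4)(-308) = 256 + 4928 = 5184
√Δ = 72
n = [-(16) + √Δ] / (2·4) = (-16 + 72) / 8 = 56 / 8 = 7
(The negative root is discarded since n must be a positive integer.)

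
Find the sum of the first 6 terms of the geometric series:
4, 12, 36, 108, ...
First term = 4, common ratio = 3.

Sₙ = a(1 - rⁿ) / (1 - r)
S_6 = 4(1 - 3^6) / (1 - 3)
S_6 = 4(1 - 729) / (-2)
S_6 = 1456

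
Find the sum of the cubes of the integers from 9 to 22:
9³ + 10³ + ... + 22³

Use ∑_{k=1}^{n} k³ = [n(n+1)/2]², then subtract the first 8 terms.
∑_{k=1}^{22} k³ = [22×23/2]² = 253² = 64009
∑_{k=1}^{8} k³ = [8×9/2]² = 36² = 1296
∑_{k=9}^{22} k³ = 64009 - 1296 = 62713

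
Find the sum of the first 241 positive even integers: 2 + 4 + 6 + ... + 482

Sum of first n even numbers = n(n+1)
= 241×242
= 58322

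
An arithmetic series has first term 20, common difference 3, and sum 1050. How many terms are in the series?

Using S = n/2 × [2a + (n-1)d]
1050 = n/2 × [2(20) + (n-1)(3)]
1050 = n/2 × [40 + 3n - 3]
2100 = n × [37 + 3n]
3n² + (37)n - 2100 = 0
Discriminant: Δ = (37)² - 4(3)(-2100) = 1369 + 25200 = 26569
√Δ = 163
n = [-(37) + √Δ] / (2·3) = (-37 + 163) / 6 = 126 / 6 = 21
(The negative root is discarded since n must be a positive integer.)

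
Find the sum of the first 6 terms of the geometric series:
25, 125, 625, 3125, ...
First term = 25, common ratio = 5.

Sₙ = a(1 - rⁿ) / (1 - r)
S_6 = 25(1 - 5^6) / (1 - 5)
S_6 = 25(1 - 15625) / (-4)
S_6 = 97650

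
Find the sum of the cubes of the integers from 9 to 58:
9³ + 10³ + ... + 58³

Use ∑_{k=1}^{n} k³ = [n(n+1)/2]², then subtract the first 8 terms.
∑_{k=1}^{58} k³ = [58×59/2]² = 1711² = 2927521
∑_{k=1}^{8} k³ = [8×9/2]² = 36² = 1296
∑_{k=9}^{58} k³ = 2927521 - 1296 = 2926225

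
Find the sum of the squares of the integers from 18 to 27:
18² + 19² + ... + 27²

Use ∑_{k=1}^{n} k² = n(n+1)(2n+1)/6, then subtract the first 17 terms.
∑_{k=1}^{27} k² = 27×28×55/6 = 6930
∑_{k=1}^{17} k² = 17×18×35/6 = 1785
∑_{k=18}^{27} k² = 6930 - 1785 = 5145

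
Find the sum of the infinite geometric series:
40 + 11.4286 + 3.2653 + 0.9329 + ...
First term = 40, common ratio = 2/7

For |r| < 1, S = a / (1 - r)
S = 40 / (1 - (2/7))
S = 40 / (5/7)
S = 56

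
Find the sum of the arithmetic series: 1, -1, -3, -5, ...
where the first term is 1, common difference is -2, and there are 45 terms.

Sₙ = n/2 × (first + last)
Last term = a + (n-1)d = 1 + (45-1)×(-2) = -87
S_45 = 45/2 × (1 + (-87))
S_45 = 45/2 × (-86) = -1935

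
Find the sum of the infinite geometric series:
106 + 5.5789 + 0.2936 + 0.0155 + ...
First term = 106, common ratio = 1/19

For |r| < 1, S = a / (1 - r)
S = 106 / (1 - (1/19))
S = 106 / (18/19)
S = 1007/9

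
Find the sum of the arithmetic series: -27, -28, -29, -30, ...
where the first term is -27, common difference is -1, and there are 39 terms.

Sₙ = n/2 × (first + last)
Last term = a + (n-1)d = -27 + (39-1)×(-1) = -65
S_39 = 39/2 × (-27 + (-65))
S_39 = 39/2 × (-92) = -1794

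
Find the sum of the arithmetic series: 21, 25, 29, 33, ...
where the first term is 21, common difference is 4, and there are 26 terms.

Sₙ = n/2 × (first + last)
Last term = a + (n-1)d = 21 + (26-1)×4 = 121
S_26 = 26/2 × (21 + 121)
S_26 = 26/2 × 142 = 1846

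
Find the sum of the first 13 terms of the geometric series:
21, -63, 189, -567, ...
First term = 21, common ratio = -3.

Sₙ = a(1 - rⁿ) / (1 - r)
S_13 = 21(1 - (-3)^13) / (1 - (-3))
S_13 = 21(1 - (-1594323)) / (4)
S_13 = 8370201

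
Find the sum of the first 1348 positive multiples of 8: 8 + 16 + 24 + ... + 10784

Factor out 8: = 8(1 + 2 + ... + 1348) = 8 × n(n+1)/2
= 8 × 1348×1349/2
= 8 × 909226
= 7273808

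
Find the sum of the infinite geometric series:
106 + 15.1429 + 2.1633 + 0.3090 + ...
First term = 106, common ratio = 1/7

For |r| < 1, S = a / (1 - r)
S = 106 / (1 - (1/7))
S = 106 / (6/7)
S = 371/3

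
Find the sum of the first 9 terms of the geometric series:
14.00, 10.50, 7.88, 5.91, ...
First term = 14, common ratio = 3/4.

Sₙ = a(1 - rⁿ) / (1 - r)
S_9 = 14(1 - (3/4)^9) / (1 - (3/4))
S_9 = 14(1 - (19683/262144)) / (1/4)
S_9 = 1697227/32768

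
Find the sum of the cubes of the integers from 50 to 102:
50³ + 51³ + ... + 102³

Use ∑_{k=1}^{n} k³ = [n(n+1)/2]², then subtract the first 49 terms.
∑_{k=1}^{102} k³ = [102×103/2]² = 5253² = 27594009
∑_{k=1}^{49} k³ = [49×50/2]² = 1225² = 1500625
∑_{k=50}^{102} k³ = 27594009 - 1500625 = 26093384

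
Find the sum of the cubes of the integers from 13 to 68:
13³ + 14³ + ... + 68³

Use ∑_{k=1}^{n} k³ = [n(n+1)/2]², then subtract the first 12 terms.
∑_{k=1}^{68} k³ = [68×69/2]² = 2346² = 5503716
∑_{k=1}^{12} k³ = [12×13/2]² = 78² = 6084
∑_{k=13}^{68} k³ = 5503716 - 6084 = 5497632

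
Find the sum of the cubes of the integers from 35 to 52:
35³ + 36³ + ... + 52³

Use ∑_{k=1}^{n} k³ = [n(n+1)/2]², then subtract the first 34 terms.
∑_{k=1}^{52} k³ = [52×53/2]² = 1378² = 1898884
∑_{k=1}^{34} k³ = [34×35/2]² = 595² = 354025
∑_{k=35}^{52} k³ = 1898884 - 354025 = 1544859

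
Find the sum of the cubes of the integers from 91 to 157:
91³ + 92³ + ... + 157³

Use ∑_{k=1}^{n} k³ = [n(n+1)/2]², then subtract the first 90 terms.
∑_{k=1}^{157} k³ = [157×158/2]² = 12403² = 153834409
∑_{k=1}^{90} k³ = [90×91/2]² = 4095² = 16769025
∑_{k=91}^{157} k³ = 153834409 - 16769025 = 137065384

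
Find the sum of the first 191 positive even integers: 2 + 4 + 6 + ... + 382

Sum of first n even numbers = n(n+1)
= 191×192
= 36672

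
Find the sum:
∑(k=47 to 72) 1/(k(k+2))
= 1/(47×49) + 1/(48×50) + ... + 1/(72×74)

Partial fractions: 1/(k(k+2)) = (1/2)[1/k - 1/(k+2)]
Telescoping leaves the first two and last two terms:
= (1/2)[1/47 + 1/48 - 1/73 - 1/74]
= 90779/12186912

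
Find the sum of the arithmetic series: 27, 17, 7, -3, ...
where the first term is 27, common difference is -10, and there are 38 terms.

Sₙ = n/2 × (first + last)
Last term = a + (n-1)d = 27 + (38-1)×(-10) = -343
S_38 = 38/2 × (27 + (-343))
S_38 = 38/2 × (-316) = -6004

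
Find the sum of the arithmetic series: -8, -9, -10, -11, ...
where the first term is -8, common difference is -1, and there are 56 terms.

Sₙ = n/2 × (first + last)
Last term = a + (n-1)d = -8 + (56-1)×(-1) = -63
S_56 = 56/2 × (-8 + (-63))
S_56 = 56/2 × (-71) = -1988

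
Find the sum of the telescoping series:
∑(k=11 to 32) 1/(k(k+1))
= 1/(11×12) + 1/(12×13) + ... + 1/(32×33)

Partial fractions: 1/(k(k+1)) = 1/k - 1/(k+1)
The series telescopes:
= (1/11 - 1/12) + (1/12 - 1/13) + ... + (1/32 - 1/33)
= 1/11 - 1/33
= 2/33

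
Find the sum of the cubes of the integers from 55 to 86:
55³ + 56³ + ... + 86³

Use ∑_{k=1}^{n} k³ = [n(n+1)/2]², then subtract the first 54 terms.
∑_{k=1}^{86} k³ = [86×87/2]² = 3741² = 13995081
∑_{k=1}^{54} k³ = [54×55/2]² = 1485² = 2205225
∑_{k=55}^{86} k³ = 13995081 - 2205225 = 11789856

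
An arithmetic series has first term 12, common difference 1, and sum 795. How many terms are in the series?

Using S = n/2 × [2a + (n-1)d]
795 = n/2 × [2(12) + (n-1)(1)]
795 = n/2 × [24 + 1n - 1]
1590 = n × [23 + 1n]
1n² + (23)n - 1590 = 0
Discriminant: Δ = (23)² - 4(1)(-1590) = 529 + 6360 = 6889
√Δ = 83
n = [-(23) + √Δ] / (2·1) = (-23 + 83) / 2 = 60 / 2 = 30
(The negative root is discarded since n must be a positive integer.)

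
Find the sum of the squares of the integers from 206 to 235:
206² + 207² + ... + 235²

Use ∑_{k=1}^{n} k² = n(n+1)(2n+1)/6, then subtract the first 205 terms.
∑_{k=1}^{235} k² = 235×236×471/6 = 4353610
∑_{k=1}^{205} k² = 205×206×411/6 = 2892755
∑_{k=206}^{235} k² = 4353610 - 2892755 = 1460855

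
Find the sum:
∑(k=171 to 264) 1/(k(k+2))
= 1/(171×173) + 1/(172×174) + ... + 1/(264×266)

Partial fractions: 1/(k(k+2)) = (1/2)[1/k - 1/(k+2)]
Telescoping leaves the first two and last two terms:
= (1/2)[1/171 + 1/172 - 1/265 - 1/266]
= 225271/109118520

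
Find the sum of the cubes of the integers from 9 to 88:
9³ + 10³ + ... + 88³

Use ∑_{k=1}^{n} k³ = [n(n+1)/2]², then subtract the first 8 terms.
∑_{k=1}^{88} k³ = [88×89/2]² = 3916² = 15335056
∑_{k=1}^{8} k³ = [8×9/2]² = 36² = 1296
∑_{k=9}^{88} k³ = 15335056 - 1296 = 15333760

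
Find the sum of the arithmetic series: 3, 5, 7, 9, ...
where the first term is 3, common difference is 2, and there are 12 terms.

Sₙ = n/2 × (first + last)
Last term = a + (n-1)d = 3 + (12-1)×2 = 25
S_12 = 12/2 × (3 + 25)
S_12 = 12/2 × 28 = 168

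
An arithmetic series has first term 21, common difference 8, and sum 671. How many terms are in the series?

Using S = n/2 × [2a + (n-1)d]
671 = n/2 × [2(21) + (n-1)(8)]
671 = n/2 × [42 + 8n - 8]
1342 = n × [34 + 8n]
8n² + (34)n - 1342 = 0
Discriminant: Δ = (34)² - 4(8)(-1342) = 1156 + 42944 = 44100
√Δ = 210
n = [-(34) + √Δ] / (2·8) = (-34 + 210) / 16 = 176 / 16 = 11
(The negative root is discarded since n must be a positive integer.)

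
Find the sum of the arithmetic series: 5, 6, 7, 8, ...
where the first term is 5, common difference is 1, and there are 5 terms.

Sₙ = n/2 × (first + last)
Last term = a + (n-1)d = 5 + (5-1)×1 = 9
S_5 = 5/2 × (5 + 9)
S_5 = 5/2 × 14 = 35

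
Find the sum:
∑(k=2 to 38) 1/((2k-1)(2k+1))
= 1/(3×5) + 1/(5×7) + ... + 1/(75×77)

Partial fractions: 1/((2k-1)(2k+1)) = (1/2)[1/(2k-1) - 1/(2k+1)]
The series telescopes:
= (1/2)[1/3 - 1/77]
= 37/231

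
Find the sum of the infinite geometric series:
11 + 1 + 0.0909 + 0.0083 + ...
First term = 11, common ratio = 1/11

For |r| < 1, S = a / (1 - r)
S = 11 / (1 - (1/11))
S = 11 / (10/11)
S = 121/10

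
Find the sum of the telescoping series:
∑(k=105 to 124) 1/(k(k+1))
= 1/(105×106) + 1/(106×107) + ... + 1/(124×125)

Partial fractions: 1/(k(k+1)) = 1/k - 1/(k+1)
The series telescopes:
= (1/105 - 1/106) + (1/106 - 1/107) + ... + (1/124 - 1/125)
= 1/105 - 1/125
= 4/2625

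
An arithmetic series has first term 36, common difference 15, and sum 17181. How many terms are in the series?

Using S = n/2 × [2a + (n-1)d]
17181 = n/2 × [2(36) + (n-1)(15)]
17181 = n/2 × [72 + 15n - 15]
34362 = n × [57 + 15n]
15n² + (57)n - 34362 = 0
Discriminant: Δ = (57)² - 4(15)(-34362) = 3249 + 2061720 = 2064969
√Δ = 1437
n = [-(57) + √Δ] / (2·15) = (-57 + 1437) / 30 = 1380 / 30 = 46
(The negative root is discarded since n must be a positive integer.)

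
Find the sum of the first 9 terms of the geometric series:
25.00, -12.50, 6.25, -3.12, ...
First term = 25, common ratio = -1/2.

Sₙ = a(1 - rⁿ) / (1 - r)
S_9 = 25(1 - (-1/2)^9) / (1 - (-1/2))
S_9 = 25(1 - (-1/512)) / (3/2)
S_9 = 4275/256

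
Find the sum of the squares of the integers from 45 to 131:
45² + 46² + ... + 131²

Use ∑_{k=1}^{n} k² = n(n+1)(2n+1)/6, then subtract the first 44 terms.
∑_{k=1}^{131} k² = 131×132×263/6 = 757966
∑_{k=1}^{44} k² = 44×45×89/6 = 29370
∑_{k=45}^{131} k² = 757966 - 29370 = 728596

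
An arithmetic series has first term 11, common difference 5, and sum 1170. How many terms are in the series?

Using S = n/2 × [2a + (n-1)d]
1170 = n/2 × [2(11) + (n-1)(5)]
1170 = n/2 × [22 + 5n - 5]
2340 = n × [17 + 5n]
5n² + (17)n - 2340 = 0
Discriminant: Δ = (17)² - 4(5)(-2340) = 289 + 46800 = 47089
√Δ = 217
n = [-(17) + √Δ] / (2·5) = (-17 + 217) / 10 = 200 / 10 = 20
(The negative root is discarded since n must be a positive integer.)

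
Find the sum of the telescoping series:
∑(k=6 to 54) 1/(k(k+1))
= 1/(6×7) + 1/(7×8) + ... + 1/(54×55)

Partial fractions: 1/(k(k+1)) = 1/k - 1/(k+1)
The series telescopes:
= (1/6 - 1/7) + (1/7 - 1/8) + ... + (1/54 - 1/55)
= 1/6 - 1/55
= 49/330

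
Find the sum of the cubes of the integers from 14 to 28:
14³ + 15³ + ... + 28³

Use ∑_{k=1}^{n} k³ = [n(n+1)/2]², then subtract the first 13 terms.
∑_{k=1}^{28} k³ = [28×29/2]² = 406² = 164836
∑_{k=1}^{13} k³ = [13×14/2]² = 91² = 8281
∑_{k=14}^{28} k³ = 164836 - 8281 = 156555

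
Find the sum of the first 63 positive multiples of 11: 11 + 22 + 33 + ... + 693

Factor out 11: = 11(1 + 2 + ... + 63) = 11 × n(n+1)/2
= 11 × 63×64/2
= 11 × 2016
= 22176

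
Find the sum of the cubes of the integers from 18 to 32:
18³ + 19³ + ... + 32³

Use ∑_{k=1}^{n} k³ = [n(n+1)/2]², then subtract the first 17 terms.
∑_{k=1}^{32} k³ = [32×33/2]² = 528² = 278784
∑_{k=1}^{17} k³ = [17×18/2]² = 153² = 23409
∑_{k=18}^{32} k³ = 278784 - 23409 = 255375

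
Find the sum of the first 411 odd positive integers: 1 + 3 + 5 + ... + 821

Sum of first n odd numbers = n²
= 411²
= 168921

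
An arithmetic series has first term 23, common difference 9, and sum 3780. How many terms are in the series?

Using S = n/2 × [2a + (n-1)d]
3780 = n/2 × [2(23) + (n-1)(9)]
3780 = n/2 × [46 + 9n - 9]
7560 = n × [37 + 9n]
9n² + (37)n - 7560 = 0
Discriminant: Δ = (37)² - 4(9)(-7560) = 1369 + 272160 = 273529
√Δ = 523
n = [-(37) + √Δ] / (2·9) = (-37 + 523) / 18 = 486 / 18 = 27
(The negative root is discarded since n must be a positive integer.)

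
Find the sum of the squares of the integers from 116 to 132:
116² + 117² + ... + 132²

Use ∑_{k=1}^{n} k² = n(n+1)(2n+1)/6, then subtract the first 115 terms.
∑_{k=1}^{132} k² = 132×133×265/6 = 775390
∑_{k=1}^{115} k² = 115×116×231/6 = 513590
∑_{k=116}^{132} k² = 775390 - 513590 = 261800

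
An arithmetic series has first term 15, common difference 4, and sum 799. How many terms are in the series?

Using S = n/2 × [2a + (n-1)d]
799 = n/2 × [2(15) + (n-1)(4)]
799 = n/2 × [30 + 4n - 4]
1598 = n × [26 + 4n]
4n² + (26)n - 1598 = 0
Discriminant: Δ = (26)² - 4(4)(-1598) = 676 + 25568 = 26244
√Δ = 162
n = [-(26) + √Δ] / (2·4) = (-26 + 162) / 8 = 136 / 8 = 17
(The negative root is discarded since n must be a positive integer.)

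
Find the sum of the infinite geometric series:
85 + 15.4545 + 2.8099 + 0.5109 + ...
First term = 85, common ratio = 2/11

For |r| < 1, S = a / (1 - r)
S = 85 / (1 - (2/11))
S = 85 / (9/11)
S = 935/9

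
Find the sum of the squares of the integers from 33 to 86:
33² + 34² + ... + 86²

Use ∑_{k=1}^{n} k² = n(n+1)(2n+1)/6, then subtract the first 32 terms.
∑_{k=1}^{86} k² = 86×87×173/6 = 215731
∑_{k=1}^{32} k² = 32×33×65/6 = 11440
∑_{k=33}^{86} k² = 215731 - 11440 = 204291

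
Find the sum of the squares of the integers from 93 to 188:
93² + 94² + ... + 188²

Use ∑_{k=1}^{n} k² = n(n+1)(2n+1)/6, then subtract the first 92 terms.
∑_{k=1}^{188} k² = 188×189×377/6 = 2232594
∑_{k=1}^{92} k² = 92×93×185/6 = 263810
∑_{k=93}^{188} k² = 2232594 - 263810 = 1968784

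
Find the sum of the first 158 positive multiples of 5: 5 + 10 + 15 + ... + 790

Factor out 5: = 5(1 + 2 + ... + 158) = 5 × n(n+1)/2
= 5 × 158×159/2
= 5 × 12561
= 62805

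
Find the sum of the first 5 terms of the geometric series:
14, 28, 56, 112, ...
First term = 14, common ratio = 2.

Sₙ = a(1 - rⁿ) / (1 - r)
S_5 = 14(1 - 2^5) / (1 - 2)
S_5 = 14(1 - 32) / (-1)
S_5 = 434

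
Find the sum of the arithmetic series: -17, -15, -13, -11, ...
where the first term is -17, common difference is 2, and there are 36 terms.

Sₙ = n/2 × (first + last)
Last term = a + (n-1)d = -17 + (36-1)×2 = 53
S_36 = 36/2 × (-17 + 53)
S_36 = 36/2 × 36 = 648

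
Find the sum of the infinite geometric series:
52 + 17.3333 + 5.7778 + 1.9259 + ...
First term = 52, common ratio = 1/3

For |r| < 1, S = a / (1 - r)
S = 52 / (1 - (1/3))
S = 52 / (2/3)
S = 78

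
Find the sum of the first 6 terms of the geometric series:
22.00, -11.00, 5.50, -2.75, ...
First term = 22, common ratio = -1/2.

Sₙ = a(1 - rⁿ) / (1 - r)
S_6 = 22(1 - (-1/2)^6) / (1 - (-1/2))
S_6 = 22(1 - (1/64)) / (3/2)
S_6 = 231/16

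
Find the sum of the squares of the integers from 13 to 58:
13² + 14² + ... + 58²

Use ∑_{k=1}^{n} k² = n(n+1)(2n+1)/6, then subtract the first 12 terms.
∑_{k=1}^{58} k² = 58×59×117/6 = 66729
∑_{k=1}^{12} k² = 12×13×25/6 = 650
∑_{k=13}^{58} k² = 66729 - 650 = 66079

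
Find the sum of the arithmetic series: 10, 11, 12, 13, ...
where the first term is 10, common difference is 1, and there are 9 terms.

Sₙ = n/2 × (first + last)
Last term = a + (n-1)d = 10 + (9-1)×1 = 18
S_9 = 9/2 × (10 + 18)
S_9 = 9/2 × 28 = 126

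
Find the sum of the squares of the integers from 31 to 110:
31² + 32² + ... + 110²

Use ∑_{k=1}^{n} k² = n(n+1)(2n+1)/6, then subtract the first 30 terms.
∑_{k=1}^{110} k² = 110×111×221/6 = 449735
∑_{k=1}^{30} k² = 30×31×61/6 = 9455
∑_{k=31}^{110} k² = 449735 - 9455 = 440280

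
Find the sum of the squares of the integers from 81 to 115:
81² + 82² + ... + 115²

Use ∑_{k=1}^{n} k² = n(n+1)(2n+1)/6, then subtract the first 80 terms.
∑_{k=1}^{115} k² = 115×116×231/6 = 513590
∑_{k=1}^{80} k² = 80×81×161/6 = 173880
∑_{k=81}^{115} k² = 513590 - 173880 = 339710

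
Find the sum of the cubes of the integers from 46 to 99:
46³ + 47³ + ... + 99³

Use ∑_{k=1}^{n} k³ = [n(n+1)/2]², then subtract the first 45 terms.
∑_{k=1}^{99} k³ = [99×100/2]² = 4950² = 24502500
∑_{k=1}^{45} k³ = [45×46/2]² = 1035² = 1071225
∑_{k=46}^{99} k³ = 24502500 - 1071225 = 23431275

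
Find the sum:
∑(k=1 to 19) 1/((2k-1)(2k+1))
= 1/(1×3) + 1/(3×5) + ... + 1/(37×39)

Partial fractions: 1/((2k-1)(2k+1)) = (1/2)[1/(2k-1) - 1/(2k+1)]
The series telescopes:
= (1/2)[1/1 - 1/39]
= 19/39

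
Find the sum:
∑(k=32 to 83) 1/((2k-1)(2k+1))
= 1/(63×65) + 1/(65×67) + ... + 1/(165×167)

Partial fractions: 1/((2k-1)(2k+1)) = (1/2)[1/(2k-1) - 1/(2k+1)]
The series telescopes:
= (1/2)[1/63 - 1/167]
= 52/10521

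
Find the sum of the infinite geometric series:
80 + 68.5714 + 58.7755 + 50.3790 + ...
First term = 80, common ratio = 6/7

For |r| < 1, S = a / (1 - r)
S = 80 / (1 - (6/7))
S = 80 / (1/7)
S = 560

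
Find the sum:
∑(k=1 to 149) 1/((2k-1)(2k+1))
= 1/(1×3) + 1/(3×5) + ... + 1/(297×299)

Partial fractions: 1/((2k-1)(2k+1)) = (1/2)[1/(2k-1) - 1/(2k+1)]
The series telescopes:
= (1/2)[1/1 - 1/299]
= 149/299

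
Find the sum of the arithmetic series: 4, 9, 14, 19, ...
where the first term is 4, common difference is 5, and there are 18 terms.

Sₙ = n/2 × (first + last)
Last term = a + (n-1)d = 4 + (18-1)×5 = 89
S_18 = 18/2 × (4 + 89)
S_18 = 18/2 × 93 = 837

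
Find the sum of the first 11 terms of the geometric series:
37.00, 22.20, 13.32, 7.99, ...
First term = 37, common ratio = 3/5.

Sₙ = a(1 - rⁿ) / (1 - r)
S_11 = 37(1 - (3/5)^11) / (1 - (3/5))
S_11 = 37(1 - (177147/48828125)) / (2/5)
S_11 = 900043093/9765625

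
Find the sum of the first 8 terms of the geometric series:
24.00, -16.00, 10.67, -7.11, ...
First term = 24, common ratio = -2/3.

Sₙ = a(1 - rⁿ) / (1 - r)
S_8 = 24(1 - (-2/3)^8) / (1 - (-2/3))
S_8 = 24(1 - (256/6561)) / (5/3)
S_8 = 10088/729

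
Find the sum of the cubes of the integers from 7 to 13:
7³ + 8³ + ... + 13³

Use ∑_{k=1}^{n} k³ = [n(n+1)/2]², then subtract the first 6 terms.
∑_{k=1}^{13} k³ = [13×14/2]² = 91² = 8281
∑_{k=1}^{6} k³ = [6×7/2]² = 21² = 441
∑_{k=7}^{13} k³ = 8281 - 441 = 7840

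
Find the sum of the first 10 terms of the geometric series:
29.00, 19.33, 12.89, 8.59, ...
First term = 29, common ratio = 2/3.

Sₙ = a(1 - rⁿ) / (1 - r)
S_10 = 29(1 - (2/3)^10) / (1 - (2/3))
S_10 = 29(1 - (1024/59049)) / (1/3)
S_10 = 1682725/19683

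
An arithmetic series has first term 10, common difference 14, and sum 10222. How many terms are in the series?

Using S = n/2 × [2a + (n-1)d]
10222 = n/2 × [2(10) + (n-1)(14)]
10222 = n/2 × [20 + 14n - 14]
20444 = n × [6 + 14n]
14n² + (6)n - 20444 = 0
Discriminant: Δ = (6)² - 4(14)(-20444) = 36 + 1144864 = 1144900
√Δ = 1070
n = [-(6) + √Δ] / (2·14) = (-6 + 1070) / 28 = 1064 / 28 = 38
(The negative root is discarded since n must be a positive integer.)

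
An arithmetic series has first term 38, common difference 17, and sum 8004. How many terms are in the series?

Using S = n/2 × [2a + (n-1)d]
8004 = n/2 × [2(38) + (n-1)(17)]
8004 = n/2 × [76 + 17n - 17]
16008 = n × [59 + 17n]
17n² + (59)n - 16008 = 0
Discriminant: Δ = (59)² - 4(17)(-16008) = 3481 + 1088544 = 1092025
√Δ = 1045
n = [-(59) + √Δ] / (2·17) = (-59 + 1045) / 34 = 986 / 34 = 29
(The negative root is discarded since n must be a positive integer.)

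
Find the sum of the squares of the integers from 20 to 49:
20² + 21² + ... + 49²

Use ∑_{k=1}^{n} k² = n(n+1)(2n+1)/6, then subtract the first 19 terms.
∑_{k=1}^{49} k² = 49×50×99/6 = 40425
∑_{k=1}^{19} k² = 19×20×39/6 = 2470
∑_{k=20}^{49} k² = 40425 - 2470 = 37955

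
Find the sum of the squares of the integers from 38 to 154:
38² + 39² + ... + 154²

Use ∑_{k=1}^{n} k² = n(n+1)(2n+1)/6, then subtract the first 37 terms.
∑_{k=1}^{154} k² = 154×155×309/6 = 1229305
∑_{k=1}^{37} k² = 37×38×75/6 = 17575
∑_{k=38}^{154} k² = 1229305 - 17575 = 1211730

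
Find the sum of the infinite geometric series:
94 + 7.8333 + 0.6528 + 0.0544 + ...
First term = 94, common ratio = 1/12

For |r| < 1, S = a / (1 - r)
S = 94 / (1 - (1/12))
S = 94 / (11/12)
S = 1128/11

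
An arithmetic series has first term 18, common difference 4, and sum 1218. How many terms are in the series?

Using S = n/2 × [2a + (n-1)d]
1218 = n/2 × [2(18) + (n-1)(4)]
1218 = n/2 × [36 + 4n - 4]
2436 = n × [32 + 4n]
4n² + (32)n - 2436 = 0
Discriminant: Δ = (32)² - 4(4)(-2436) = 1024 + 38976 = 40000
√Δ = 200
n = [-(32) + √Δ] / (2·4) = (-32 + 200) / 8 = 168 / 8 = 21
(The negative root is discarded since n must be a positive integer.)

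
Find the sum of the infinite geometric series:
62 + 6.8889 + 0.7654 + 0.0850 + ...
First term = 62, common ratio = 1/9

For |r| < 1, S = a / (1 - r)
S = 62 / (1 - (1/9))
S = 62 / (8/9)
S = 279/4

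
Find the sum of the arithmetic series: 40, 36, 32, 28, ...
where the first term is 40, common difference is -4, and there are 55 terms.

Sₙ = n/2 × (first + last)
Last term = a + (n-1)d = 40 + (55-1)×(-4) = -176
S_55 = 55/2 × (40 + (-176))
S_55 = 55/2 × (-136) = -3740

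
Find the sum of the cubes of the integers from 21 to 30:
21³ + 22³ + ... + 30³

Use ∑_{k=1}^{n} k³ = [n(n+1)/2]², then subtract the first 20 terms.
∑_{k=1}^{30} k³ = [30×31/2]² = 465² = 216225
∑_{k=1}^{20} k³ = [20×21/2]² = 210² = 44100
∑_{k=21}^{30} k³ = 216225 - 44100 = 172125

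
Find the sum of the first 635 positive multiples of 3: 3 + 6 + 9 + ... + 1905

Factor out 3: = 3(1 + 2 + ... + 635) = 3 × n(n+1)/2
= 3 × 635×636/2
= 3 × 201930
= 605790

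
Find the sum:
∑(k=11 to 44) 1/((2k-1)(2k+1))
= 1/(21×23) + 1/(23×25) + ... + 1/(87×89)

Partial fractions: 1/((2k-1)(2k+1)) = (1/2)[1/(2k-1) - 1/(2k+1)]
The series telescopes:
= (1/2)[1/21 - 1/89]
= 34/1869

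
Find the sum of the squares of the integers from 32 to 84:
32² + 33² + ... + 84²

Use ∑_{k=1}^{n} k² = n(n+1)(2n+1)/6, then subtract the first 31 terms.
∑_{k=1}^{84} k² = 84×85×169/6 = 201110
∑_{k=1}^{31} k² = 31×32×63/6 = 10416
∑_{k=32}^{84} k² = 201110 - 10416 = 190694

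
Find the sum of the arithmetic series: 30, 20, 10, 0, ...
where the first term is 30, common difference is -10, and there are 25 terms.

Sₙ = n/2 × (first + last)
Last term = a + (n-1)d = 30 + (25-1)×(-10) = -210
S_25 = 25/2 × (30 + (-210))
S_25 = 25/2 × (-180) = -2250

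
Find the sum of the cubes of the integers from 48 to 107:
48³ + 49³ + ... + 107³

Use ∑_{k=1}^{n} k³ = [n(n+1)/2]², then subtract the first 47 terms.
∑_{k=1}^{107} k³ = [107×108/2]² = 5778² = 33385284
∑_{k=1}^{47} k³ = [47×48/2]² = 1128² = 1272384
∑_{k=48}^{107} k³ = 33385284 - 1272384 = 32112900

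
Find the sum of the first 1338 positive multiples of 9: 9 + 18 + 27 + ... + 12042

Factor out 9: = 9(1 + 2 + ... + 1338) = 9 × n(n+1)/2
= 9 × 1338×1339/2
= 9 × 895791
= 8062119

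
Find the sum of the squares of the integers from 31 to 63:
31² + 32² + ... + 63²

Use ∑_{k=1}^{n} k² = n(n+1)(2n+1)/6, then subtract the first 30 terms.
∑_{k=1}^{63} k² = 63×64×127/6 = 85344
∑_{k=1}^{30} k² = 30×31×61/6 = 9455
∑_{k=31}^{63} k² = 85344 - 9455 = 75889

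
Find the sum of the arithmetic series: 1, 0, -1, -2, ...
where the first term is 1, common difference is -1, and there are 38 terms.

Sₙ = n/2 × (first + last)
Last term = a + (n-1)d = 1 + (38-1)×(-1) = -36
S_38 = 38/2 × (1 + (-36))
S_38 = 38/2 × (-35) = -665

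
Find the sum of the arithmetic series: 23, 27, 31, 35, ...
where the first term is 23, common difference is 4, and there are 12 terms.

Sₙ = n/2 × (first + last)
Last term = a + (n-1)d = 23 + (12-1)×4 = 67
S_12 = 12/2 × (23 + 67)
S_12 = 12/2 × 90 = 540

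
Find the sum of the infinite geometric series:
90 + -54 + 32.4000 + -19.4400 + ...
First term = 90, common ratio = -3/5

For |r| < 1, S = a / (1 - r)
S = 90 / (1 - (-3/5))
S = 90 / (8/5)
S = 225/4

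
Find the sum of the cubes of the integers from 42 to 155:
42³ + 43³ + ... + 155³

Use ∑_{k=1}^{n} k³ = [n(n+1)/2]², then subtract the first 41 terms.
∑_{k=1}^{155} k³ = [155×156/2]² = 12090² = 146168100
∑_{k=1}^{41} k³ = [41×42/2]² = 861² = 741321
∑_{k=42}^{155} k³ = 146168100 - 741321 = 145426779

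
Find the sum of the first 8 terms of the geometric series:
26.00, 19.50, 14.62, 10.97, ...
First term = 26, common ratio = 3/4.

Sₙ = a(1 - rⁿ) / (1 - r)
S_8 = 26(1 - (3/4)^8) / (1 - (3/4))
S_8 = 26(1 - (6561/65536)) / (1/4)
S_8 = 766675/8192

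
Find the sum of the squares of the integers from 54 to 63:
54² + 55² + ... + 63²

Use ∑_{k=1}^{n} k² = n(n+1)(2n+1)/6, then subtract the first 53 terms.
∑_{k=1}^{63} k² = 63×64×127/6 = 85344
∑_{k=1}^{53} k² = 53×54×107/6 = 51039
∑_{k=54}^{63} k² = 85344 - 51039 = 34305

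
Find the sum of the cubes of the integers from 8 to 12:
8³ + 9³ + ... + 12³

Use ∑_{k=1}^{n} k³ = [n(n+1)/2]², then subtract the first 7 terms.
∑_{k=1}^{12} k³ = [12×13/2]² = 78² = 6084
∑_{k=1}^{7} k³ = [7×8/2]² = 28² = 784
∑_{k=8}^{12} k³ = 6084 - 784 = 5300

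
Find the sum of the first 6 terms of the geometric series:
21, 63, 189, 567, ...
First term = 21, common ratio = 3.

Sₙ = a(1 - rⁿ) / (1 - r)
S_6 = 21(1 - 3^6) / (1 - 3)
S_6 = 21(1 - 729) / (-2)
S_6 = 7644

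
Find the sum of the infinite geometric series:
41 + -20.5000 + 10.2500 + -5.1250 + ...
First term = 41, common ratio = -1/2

For |r| < 1, S = a / (1 - r)
S = 41 / (1 - (-1/2))
S = 41 / (3/2)
S = 82/3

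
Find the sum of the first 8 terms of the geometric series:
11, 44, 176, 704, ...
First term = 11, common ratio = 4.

Sₙ = a(1 - rⁿ) / (1 - r)
S_8 = 11(1 - 4^8) / (1 - 4)
S_8 = 11(1 - 65536) / (-3)
S_8 = 240295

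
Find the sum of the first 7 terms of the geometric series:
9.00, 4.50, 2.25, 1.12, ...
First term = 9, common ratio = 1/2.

Sₙ = a(1 - rⁿ) / (1 - r)
S_7 = 9(1 - (1/2)^7) / (1 - (1/2))
S_7 = 9(1 - (1/128)) / (1/2)
S_7 = 1143/64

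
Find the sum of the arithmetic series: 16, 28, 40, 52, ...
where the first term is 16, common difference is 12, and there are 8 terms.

Sₙ = n/2 × (first + last)
Last term = a + (n-1)d = 16 + (8-1)×12 = 100
S_8 = 8/2 × (16 + 100)
S_8 = 8/2 × 116 = 464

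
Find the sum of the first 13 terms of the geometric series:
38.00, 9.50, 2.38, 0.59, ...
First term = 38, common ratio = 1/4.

Sₙ = a(1 - rⁿ) / (1 - r)
S_13 = 38(1 - (1/4)^13) / (1 - (1/4))
S_13 = 38(1 - (1/67108864)) / (3/4)
S_13 = 425022799/8388608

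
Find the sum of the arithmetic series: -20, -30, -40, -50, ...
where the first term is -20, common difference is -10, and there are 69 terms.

Sₙ = n/2 × (first + last)
Last term = a + (n-1)d = -20 + (69-1)×(-10) = -700
S_69 = 69/2 × (-20 + (-700))
S_69 = 69/2 × (-720) = -24840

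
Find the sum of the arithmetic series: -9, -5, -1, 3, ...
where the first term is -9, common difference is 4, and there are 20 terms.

Sₙ = n/2 × (first + last)
Last term = a + (n-1)d = -9 + (20-1)×4 = 67
S_20 = 20/2 × (-9 + 67)
S_20 = 20/2 × 58 = 580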